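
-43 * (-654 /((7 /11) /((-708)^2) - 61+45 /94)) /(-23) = 20.20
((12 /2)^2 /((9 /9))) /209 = 36 /209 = 0.17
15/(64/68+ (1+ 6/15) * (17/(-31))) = 86.49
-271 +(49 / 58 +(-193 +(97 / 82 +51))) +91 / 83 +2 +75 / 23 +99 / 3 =-843492077 / 2269801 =-371.61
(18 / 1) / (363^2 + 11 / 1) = 9 / 65890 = 0.00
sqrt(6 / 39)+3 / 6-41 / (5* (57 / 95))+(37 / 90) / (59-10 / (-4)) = -145681 / 11070+sqrt(26) / 13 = -12.77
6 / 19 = 0.32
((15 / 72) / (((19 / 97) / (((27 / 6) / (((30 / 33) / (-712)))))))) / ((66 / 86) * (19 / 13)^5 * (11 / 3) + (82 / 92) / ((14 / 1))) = -732296188895271 / 3678440432665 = -199.08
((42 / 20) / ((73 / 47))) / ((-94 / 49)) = -1029 / 1460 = -0.70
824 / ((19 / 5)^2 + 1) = 10300 / 193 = 53.37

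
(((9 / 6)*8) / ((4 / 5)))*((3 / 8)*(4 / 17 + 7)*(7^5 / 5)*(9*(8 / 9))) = 18605349 / 17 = 1094432.29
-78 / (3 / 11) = -286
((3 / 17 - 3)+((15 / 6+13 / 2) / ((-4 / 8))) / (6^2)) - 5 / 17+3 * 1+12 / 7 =261 / 238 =1.10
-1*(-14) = 14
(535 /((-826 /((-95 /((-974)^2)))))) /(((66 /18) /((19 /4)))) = 2897025 /34478680544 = 0.00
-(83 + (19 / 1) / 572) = -47495 / 572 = -83.03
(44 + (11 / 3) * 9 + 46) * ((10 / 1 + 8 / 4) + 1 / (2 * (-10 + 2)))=1468.31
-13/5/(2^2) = -13/20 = -0.65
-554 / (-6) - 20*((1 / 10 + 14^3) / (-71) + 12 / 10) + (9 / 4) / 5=3585937 / 4260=841.77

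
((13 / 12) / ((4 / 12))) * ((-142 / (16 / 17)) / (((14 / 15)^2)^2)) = -794356875 / 1229312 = -646.18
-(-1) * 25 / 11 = 25 / 11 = 2.27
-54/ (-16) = 27/ 8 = 3.38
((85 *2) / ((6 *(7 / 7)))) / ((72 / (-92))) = -1955 / 54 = -36.20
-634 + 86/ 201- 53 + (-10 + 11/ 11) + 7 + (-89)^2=1453718/ 201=7232.43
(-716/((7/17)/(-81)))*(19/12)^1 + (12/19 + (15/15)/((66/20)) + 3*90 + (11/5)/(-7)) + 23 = 4900363463/21945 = 223302.05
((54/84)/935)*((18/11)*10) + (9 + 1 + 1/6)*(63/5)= 18446739/143990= 128.11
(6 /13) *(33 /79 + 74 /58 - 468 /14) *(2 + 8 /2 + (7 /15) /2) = -95170658 /1042405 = -91.30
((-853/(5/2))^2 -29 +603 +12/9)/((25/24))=112313.06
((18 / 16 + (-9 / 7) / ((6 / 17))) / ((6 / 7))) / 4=-47 / 64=-0.73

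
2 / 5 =0.40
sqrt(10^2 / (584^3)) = 5* sqrt(146) / 85264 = 0.00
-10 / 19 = -0.53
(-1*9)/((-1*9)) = 1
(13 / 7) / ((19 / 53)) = 689 / 133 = 5.18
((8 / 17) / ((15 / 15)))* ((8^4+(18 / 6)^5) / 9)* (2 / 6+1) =138848 / 459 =302.50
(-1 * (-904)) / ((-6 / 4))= -1808 / 3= -602.67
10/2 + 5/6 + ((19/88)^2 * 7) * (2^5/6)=10997/1452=7.57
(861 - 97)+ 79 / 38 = 29111 / 38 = 766.08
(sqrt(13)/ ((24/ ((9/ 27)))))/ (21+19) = sqrt(13)/ 2880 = 0.00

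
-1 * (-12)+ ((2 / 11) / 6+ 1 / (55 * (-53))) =105202 / 8745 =12.03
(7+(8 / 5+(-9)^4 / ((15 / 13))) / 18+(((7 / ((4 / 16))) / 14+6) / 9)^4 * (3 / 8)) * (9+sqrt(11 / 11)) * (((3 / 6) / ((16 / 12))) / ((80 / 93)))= 219135497 / 155520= 1409.05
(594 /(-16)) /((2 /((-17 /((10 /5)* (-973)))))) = -5049 /31136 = -0.16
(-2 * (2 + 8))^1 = -20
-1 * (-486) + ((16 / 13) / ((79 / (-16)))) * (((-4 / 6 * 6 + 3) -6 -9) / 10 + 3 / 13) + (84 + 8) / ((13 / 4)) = 34355394 / 66755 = 514.65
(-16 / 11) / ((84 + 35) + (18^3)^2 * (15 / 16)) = -16 / 350752369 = -0.00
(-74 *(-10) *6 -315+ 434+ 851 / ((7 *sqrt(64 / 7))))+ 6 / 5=851 *sqrt(7) / 56+ 22801 / 5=4600.41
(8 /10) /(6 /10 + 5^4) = 0.00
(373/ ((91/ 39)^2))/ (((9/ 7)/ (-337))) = -125701/ 7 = -17957.29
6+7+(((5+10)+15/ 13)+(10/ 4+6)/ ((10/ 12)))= 2558/ 65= 39.35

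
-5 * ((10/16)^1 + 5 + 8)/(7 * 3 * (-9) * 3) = 545/4536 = 0.12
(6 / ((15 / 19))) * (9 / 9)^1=38 / 5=7.60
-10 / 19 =-0.53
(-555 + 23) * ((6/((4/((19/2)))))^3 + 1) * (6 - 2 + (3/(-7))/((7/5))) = -637098823/112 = -5688382.35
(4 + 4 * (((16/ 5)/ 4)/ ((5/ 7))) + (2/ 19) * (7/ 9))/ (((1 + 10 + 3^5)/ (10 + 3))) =237913/ 542925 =0.44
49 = 49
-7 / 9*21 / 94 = -49 / 282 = -0.17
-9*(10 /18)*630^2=-1984500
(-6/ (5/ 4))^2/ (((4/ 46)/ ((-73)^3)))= -2576848608/ 25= -103073944.32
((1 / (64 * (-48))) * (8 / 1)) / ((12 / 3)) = -1 / 1536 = -0.00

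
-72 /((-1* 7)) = 72 /7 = 10.29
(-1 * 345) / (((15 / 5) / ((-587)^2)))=-39625435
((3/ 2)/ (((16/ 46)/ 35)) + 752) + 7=14559/ 16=909.94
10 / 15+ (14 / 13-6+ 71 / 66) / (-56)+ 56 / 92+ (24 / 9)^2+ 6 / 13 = 29561689 / 3315312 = 8.92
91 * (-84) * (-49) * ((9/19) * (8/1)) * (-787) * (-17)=360805300128/19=18989752638.32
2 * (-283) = -566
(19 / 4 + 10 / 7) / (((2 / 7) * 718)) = 173 / 5744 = 0.03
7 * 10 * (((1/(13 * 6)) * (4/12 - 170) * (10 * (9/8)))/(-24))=89075/1248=71.37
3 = 3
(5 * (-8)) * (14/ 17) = -32.94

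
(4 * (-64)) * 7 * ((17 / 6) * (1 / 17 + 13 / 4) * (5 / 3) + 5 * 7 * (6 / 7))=-81760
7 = 7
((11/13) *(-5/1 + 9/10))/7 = -451/910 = -0.50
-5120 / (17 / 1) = -5120 / 17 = -301.18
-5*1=-5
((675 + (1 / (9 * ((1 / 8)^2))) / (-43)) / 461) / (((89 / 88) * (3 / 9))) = 22982168 / 5292741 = 4.34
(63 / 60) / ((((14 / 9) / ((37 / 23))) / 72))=8991 / 115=78.18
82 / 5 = 16.40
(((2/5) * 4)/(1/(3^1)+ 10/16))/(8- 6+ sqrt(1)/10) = 128/161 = 0.80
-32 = -32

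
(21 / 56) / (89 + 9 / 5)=15 / 3632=0.00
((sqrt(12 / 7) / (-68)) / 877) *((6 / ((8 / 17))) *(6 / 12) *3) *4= -9 *sqrt(21) / 24556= -0.00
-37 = -37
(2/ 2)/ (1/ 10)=10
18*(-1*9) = -162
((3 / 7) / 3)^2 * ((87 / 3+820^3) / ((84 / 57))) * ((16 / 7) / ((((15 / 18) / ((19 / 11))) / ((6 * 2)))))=57324631239072 / 132055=434096635.79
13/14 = 0.93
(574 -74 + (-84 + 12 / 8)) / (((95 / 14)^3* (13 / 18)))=4124232 / 2229175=1.85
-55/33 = -5/3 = -1.67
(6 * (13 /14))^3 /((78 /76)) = 57798 /343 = 168.51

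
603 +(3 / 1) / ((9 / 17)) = 1826 / 3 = 608.67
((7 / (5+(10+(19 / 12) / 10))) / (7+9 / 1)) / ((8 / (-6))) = -315 / 14552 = -0.02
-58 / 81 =-0.72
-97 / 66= -1.47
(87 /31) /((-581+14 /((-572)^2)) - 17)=-14232504 /3032668279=-0.00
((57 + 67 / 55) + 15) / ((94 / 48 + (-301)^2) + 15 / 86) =4155864 / 5142633815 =0.00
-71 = -71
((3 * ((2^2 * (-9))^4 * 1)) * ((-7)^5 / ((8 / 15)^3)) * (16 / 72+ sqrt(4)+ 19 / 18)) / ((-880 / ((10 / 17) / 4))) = 305782900.43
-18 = -18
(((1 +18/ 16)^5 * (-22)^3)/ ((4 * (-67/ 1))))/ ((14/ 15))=28347445005/ 15368192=1844.55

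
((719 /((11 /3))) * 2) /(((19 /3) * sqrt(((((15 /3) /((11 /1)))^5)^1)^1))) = 142362 * sqrt(55) /2375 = 444.54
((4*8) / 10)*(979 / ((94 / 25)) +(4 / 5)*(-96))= 690232 / 1175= 587.43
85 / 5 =17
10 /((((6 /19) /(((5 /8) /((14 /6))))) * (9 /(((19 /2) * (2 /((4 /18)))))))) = 9025 /112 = 80.58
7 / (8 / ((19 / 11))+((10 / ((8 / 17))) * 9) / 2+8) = 1064 / 16455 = 0.06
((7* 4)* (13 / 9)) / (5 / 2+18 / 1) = 728 / 369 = 1.97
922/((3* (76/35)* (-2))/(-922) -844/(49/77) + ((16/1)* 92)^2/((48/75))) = 1062605/3900375472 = 0.00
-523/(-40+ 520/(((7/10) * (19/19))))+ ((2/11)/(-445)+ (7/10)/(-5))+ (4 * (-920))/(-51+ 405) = -16027976549/1420920600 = -11.28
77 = 77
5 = 5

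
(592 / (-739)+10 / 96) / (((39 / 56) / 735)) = -735.51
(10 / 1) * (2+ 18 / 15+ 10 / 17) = 37.88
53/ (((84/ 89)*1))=4717/ 84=56.15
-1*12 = -12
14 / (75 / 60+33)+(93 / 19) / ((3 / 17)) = 73263 / 2603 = 28.15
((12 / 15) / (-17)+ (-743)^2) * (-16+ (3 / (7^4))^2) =-4328134781793927 / 490008085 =-8832782.39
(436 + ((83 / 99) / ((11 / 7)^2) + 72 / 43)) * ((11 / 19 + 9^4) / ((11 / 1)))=1480421217730 / 5666067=261278.45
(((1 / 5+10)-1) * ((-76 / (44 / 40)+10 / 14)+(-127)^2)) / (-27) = -56886728 / 10395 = -5472.51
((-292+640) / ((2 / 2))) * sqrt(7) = 348 * sqrt(7) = 920.72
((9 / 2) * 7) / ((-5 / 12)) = -378 / 5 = -75.60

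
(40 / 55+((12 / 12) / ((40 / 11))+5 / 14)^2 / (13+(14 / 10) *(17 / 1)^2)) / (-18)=-3237819 / 80030720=-0.04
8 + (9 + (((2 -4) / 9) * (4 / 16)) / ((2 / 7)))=605 / 36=16.81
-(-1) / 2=1 / 2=0.50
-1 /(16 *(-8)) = 1 /128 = 0.01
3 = 3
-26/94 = -13/47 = -0.28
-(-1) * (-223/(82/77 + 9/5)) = -85855/1103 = -77.84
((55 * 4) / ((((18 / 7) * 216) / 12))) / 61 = 385 / 4941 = 0.08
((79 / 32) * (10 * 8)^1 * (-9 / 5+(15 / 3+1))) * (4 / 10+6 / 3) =1990.80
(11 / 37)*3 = 33 / 37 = 0.89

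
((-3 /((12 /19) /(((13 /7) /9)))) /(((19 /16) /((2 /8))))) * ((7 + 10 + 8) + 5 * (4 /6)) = -1105 /189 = -5.85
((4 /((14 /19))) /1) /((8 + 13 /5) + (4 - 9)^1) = 95 /98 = 0.97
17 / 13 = 1.31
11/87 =0.13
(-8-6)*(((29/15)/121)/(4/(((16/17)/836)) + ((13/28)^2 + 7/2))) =-318304/5061063975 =-0.00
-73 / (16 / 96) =-438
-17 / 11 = -1.55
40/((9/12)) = 160/3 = 53.33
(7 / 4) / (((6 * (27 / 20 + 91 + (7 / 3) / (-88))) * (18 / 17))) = 6545 / 2193606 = 0.00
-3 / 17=-0.18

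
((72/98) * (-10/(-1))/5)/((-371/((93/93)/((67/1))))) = -72/1217993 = -0.00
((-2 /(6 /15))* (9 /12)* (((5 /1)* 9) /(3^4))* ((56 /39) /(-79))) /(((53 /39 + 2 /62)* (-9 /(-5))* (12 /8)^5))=868000 /435906279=0.00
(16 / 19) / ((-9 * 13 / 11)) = -176 / 2223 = -0.08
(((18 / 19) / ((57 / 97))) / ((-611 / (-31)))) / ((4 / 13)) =9021 / 33934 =0.27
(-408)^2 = 166464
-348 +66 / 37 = -12810 / 37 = -346.22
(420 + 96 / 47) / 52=4959 / 611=8.12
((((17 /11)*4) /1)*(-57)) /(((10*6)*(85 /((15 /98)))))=-57 /5390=-0.01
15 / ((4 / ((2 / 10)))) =3 / 4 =0.75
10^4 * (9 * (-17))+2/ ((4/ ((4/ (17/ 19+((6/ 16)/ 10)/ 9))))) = -6271460880/ 4099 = -1529997.78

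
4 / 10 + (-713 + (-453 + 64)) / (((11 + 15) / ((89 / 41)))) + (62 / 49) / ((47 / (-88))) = -576769327 / 6137495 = -93.97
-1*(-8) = 8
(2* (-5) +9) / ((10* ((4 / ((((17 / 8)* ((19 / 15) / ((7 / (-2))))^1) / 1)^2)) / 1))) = -0.01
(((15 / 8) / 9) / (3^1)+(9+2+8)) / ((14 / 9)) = 12.26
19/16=1.19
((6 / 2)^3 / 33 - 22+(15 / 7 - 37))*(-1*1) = 4315 / 77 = 56.04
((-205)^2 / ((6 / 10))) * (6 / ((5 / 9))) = 756450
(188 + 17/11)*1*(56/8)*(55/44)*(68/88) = 1240575/968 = 1281.59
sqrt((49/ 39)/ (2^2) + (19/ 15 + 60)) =3 * sqrt(115635)/ 130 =7.85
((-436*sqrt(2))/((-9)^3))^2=380192/531441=0.72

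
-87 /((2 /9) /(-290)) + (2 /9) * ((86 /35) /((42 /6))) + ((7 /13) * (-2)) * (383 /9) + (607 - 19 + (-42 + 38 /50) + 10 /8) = 65377560553 /573300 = 114037.26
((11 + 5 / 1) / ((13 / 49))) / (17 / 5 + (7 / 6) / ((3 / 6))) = 5880 / 559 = 10.52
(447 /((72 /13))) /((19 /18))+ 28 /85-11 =425003 /6460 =65.79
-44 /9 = -4.89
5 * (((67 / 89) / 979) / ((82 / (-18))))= -3015 / 3572371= -0.00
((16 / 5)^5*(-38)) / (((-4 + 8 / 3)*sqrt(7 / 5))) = 29884416*sqrt(35) / 21875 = 8082.22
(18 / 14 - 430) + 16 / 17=-50905 / 119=-427.77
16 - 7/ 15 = 233/ 15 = 15.53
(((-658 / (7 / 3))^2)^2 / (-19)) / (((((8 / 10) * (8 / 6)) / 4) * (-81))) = 292780860 / 19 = 15409518.95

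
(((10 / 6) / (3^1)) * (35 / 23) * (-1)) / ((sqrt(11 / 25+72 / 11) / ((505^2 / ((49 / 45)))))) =-74915.13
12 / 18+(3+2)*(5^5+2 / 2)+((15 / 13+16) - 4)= 610109 / 39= 15643.82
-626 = -626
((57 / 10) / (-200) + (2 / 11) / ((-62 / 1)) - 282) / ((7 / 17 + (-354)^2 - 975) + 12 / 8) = -3269872429 / 1441631719000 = -0.00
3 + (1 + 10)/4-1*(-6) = 47/4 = 11.75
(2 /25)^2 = 4 /625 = 0.01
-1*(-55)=55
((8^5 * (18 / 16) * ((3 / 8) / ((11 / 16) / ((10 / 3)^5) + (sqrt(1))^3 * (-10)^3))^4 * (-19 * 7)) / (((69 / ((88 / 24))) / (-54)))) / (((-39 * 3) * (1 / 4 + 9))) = -18638910259200000000000000000000 / 72501992303412903856507788537970821598583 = -0.00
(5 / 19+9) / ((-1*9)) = -176 / 171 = -1.03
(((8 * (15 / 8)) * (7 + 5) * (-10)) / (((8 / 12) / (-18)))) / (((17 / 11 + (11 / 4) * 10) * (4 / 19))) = 564300 / 71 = 7947.89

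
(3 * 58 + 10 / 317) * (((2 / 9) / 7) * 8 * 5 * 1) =4413440 / 19971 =220.99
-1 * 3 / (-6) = 1 / 2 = 0.50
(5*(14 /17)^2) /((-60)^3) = -49 /3121200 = -0.00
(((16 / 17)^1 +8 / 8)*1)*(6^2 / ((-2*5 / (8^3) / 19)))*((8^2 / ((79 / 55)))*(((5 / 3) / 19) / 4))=-89210880 / 1343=-66426.57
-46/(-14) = 23/7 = 3.29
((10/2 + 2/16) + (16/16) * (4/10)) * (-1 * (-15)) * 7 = 4641/8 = 580.12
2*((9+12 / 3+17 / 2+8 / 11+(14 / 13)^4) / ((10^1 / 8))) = 59245924 / 1570855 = 37.72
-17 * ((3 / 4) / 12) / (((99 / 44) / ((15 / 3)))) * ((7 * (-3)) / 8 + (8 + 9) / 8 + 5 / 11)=0.11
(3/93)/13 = 1/403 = 0.00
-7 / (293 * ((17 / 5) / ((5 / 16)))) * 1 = -175 / 79696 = -0.00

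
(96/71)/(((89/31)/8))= 23808/6319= 3.77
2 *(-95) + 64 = -126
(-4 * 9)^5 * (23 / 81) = -17169408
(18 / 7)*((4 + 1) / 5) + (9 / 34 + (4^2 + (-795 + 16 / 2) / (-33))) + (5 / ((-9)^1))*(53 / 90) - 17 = 2688626 / 106029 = 25.36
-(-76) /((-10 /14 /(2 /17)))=-1064 /85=-12.52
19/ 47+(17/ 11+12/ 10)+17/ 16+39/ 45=630187/ 124080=5.08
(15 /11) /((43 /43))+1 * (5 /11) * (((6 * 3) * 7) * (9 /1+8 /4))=6945 /11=631.36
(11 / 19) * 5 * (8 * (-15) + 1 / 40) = -52789 / 152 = -347.30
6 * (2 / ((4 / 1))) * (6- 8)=-6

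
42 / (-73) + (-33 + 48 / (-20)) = -13131 / 365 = -35.98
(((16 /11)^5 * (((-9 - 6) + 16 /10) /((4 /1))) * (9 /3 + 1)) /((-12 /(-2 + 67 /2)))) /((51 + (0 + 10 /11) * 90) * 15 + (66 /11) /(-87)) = 5348130816 /46522729165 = 0.11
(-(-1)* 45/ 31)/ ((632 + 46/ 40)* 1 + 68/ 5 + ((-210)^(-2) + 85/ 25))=496125/ 222205024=0.00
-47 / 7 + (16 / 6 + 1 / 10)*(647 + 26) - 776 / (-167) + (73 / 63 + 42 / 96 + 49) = 229717957 / 120240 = 1910.50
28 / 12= 2.33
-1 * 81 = -81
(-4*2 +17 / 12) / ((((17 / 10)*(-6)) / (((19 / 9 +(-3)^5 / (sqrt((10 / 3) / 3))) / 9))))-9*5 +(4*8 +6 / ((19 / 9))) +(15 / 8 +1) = -711*sqrt(10) / 136-13433861 / 1883736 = -23.66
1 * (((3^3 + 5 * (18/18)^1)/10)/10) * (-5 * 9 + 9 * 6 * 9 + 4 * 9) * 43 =164088/25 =6563.52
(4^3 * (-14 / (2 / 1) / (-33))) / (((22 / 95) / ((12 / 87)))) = 8.09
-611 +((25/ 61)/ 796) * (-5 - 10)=-29668091/ 48556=-611.01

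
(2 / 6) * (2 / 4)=0.17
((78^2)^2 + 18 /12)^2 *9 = 49324121342219025 /4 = 12331030335554756.25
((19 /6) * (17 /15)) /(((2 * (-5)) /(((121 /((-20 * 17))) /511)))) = 2299 /9198000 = 0.00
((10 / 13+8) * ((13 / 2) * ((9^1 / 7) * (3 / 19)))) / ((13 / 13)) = 81 / 7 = 11.57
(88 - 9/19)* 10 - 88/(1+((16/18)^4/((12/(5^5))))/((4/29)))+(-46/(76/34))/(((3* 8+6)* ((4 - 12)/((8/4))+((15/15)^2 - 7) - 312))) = 162166770426491/185293070340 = 875.19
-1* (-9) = 9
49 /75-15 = -1076 /75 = -14.35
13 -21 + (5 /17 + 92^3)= 778680.29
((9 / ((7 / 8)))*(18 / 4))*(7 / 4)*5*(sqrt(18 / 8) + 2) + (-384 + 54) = 1087.50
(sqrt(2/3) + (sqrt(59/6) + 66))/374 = sqrt(6)/1122 + sqrt(354)/2244 + 3/17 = 0.19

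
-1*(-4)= 4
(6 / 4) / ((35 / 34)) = 51 / 35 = 1.46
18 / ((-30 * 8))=-3 / 40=-0.08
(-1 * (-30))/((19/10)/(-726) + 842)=217800/6112901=0.04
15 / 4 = 3.75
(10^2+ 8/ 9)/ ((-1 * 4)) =-227/ 9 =-25.22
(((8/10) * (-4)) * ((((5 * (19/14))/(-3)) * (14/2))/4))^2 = 1444/9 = 160.44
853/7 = 121.86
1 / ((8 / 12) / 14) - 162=-141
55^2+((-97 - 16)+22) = 2934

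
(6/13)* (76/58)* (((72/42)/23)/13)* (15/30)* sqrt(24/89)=2736* sqrt(534)/70226429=0.00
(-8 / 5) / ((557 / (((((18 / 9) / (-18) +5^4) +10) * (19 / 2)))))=-434264 / 25065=-17.33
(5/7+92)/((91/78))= 3894/49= 79.47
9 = 9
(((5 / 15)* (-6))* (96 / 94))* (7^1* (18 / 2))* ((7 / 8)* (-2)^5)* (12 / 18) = 112896 / 47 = 2402.04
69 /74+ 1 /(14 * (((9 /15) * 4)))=0.96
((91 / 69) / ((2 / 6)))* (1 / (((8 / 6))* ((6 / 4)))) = 91 / 46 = 1.98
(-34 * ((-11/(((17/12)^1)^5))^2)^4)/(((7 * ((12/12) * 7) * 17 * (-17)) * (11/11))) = 6301171772709376282783625573391169452503039540723712/13759474780008161500360556090999809496137613893546433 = 0.46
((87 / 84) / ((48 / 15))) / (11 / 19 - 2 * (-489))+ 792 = 6597096643 / 8329664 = 792.00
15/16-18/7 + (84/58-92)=-299419/3248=-92.19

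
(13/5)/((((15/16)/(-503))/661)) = -69156464/75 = -922086.19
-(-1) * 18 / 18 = 1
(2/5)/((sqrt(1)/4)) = 8/5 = 1.60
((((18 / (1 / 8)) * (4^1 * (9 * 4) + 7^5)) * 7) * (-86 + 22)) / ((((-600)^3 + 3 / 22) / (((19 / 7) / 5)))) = 1145616384 / 416842105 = 2.75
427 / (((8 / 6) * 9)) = 427 / 12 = 35.58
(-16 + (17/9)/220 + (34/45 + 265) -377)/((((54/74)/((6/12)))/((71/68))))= -661812229/7270560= -91.03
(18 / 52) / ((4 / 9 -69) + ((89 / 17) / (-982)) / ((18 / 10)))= -676107 / 133908359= -0.01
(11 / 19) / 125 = 11 / 2375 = 0.00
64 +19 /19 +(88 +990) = 1143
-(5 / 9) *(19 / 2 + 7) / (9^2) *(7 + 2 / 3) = -1265 / 1458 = -0.87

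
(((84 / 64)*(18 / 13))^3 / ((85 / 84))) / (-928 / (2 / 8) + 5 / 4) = -141776649 / 88699393120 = -0.00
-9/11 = -0.82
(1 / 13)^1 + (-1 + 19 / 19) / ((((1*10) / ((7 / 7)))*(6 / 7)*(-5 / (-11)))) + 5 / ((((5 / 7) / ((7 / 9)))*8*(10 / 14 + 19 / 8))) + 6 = 127462 / 20241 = 6.30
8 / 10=4 / 5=0.80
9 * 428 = 3852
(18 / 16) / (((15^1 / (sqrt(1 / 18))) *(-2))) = -sqrt(2) / 160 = -0.01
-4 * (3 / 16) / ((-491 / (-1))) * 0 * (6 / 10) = 0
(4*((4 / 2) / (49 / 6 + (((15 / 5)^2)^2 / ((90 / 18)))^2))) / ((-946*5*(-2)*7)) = 60 / 134396801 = 0.00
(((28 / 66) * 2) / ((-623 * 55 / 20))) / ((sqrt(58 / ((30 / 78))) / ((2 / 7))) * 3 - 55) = -112 * sqrt(3770) / 1464659383 - 800 / 399452559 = -0.00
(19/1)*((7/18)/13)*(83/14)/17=1577/7956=0.20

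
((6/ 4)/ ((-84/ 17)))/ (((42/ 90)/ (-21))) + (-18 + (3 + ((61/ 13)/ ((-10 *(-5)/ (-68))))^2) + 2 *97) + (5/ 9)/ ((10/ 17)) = 12474514529/ 53235000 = 234.33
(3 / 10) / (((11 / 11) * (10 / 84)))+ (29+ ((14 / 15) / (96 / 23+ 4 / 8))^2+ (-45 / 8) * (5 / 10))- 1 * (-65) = 15600500851 / 166410000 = 93.75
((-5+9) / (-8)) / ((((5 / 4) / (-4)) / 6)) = 48 / 5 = 9.60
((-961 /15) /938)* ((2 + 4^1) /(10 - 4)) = -961 /14070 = -0.07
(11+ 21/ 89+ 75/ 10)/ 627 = 3335/ 111606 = 0.03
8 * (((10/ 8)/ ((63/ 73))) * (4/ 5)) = 584/ 63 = 9.27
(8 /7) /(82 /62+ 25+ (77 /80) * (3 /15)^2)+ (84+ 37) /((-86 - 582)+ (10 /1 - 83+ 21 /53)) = -53900274817 /449070709668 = -0.12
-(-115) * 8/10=92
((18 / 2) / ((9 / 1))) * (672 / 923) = 672 / 923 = 0.73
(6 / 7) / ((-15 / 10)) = -4 / 7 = -0.57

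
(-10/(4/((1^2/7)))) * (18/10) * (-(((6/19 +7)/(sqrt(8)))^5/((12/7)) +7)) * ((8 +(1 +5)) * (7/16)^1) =441/16 +7627660170753 * sqrt(2)/40568406016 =293.46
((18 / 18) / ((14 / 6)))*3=9 / 7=1.29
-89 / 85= -1.05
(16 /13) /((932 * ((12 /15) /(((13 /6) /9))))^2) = 325 /2532907584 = 0.00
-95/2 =-47.50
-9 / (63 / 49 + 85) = -63 / 604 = -0.10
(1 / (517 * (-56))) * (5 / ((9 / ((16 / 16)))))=-5 / 260568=-0.00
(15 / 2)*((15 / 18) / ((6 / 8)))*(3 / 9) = 25 / 9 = 2.78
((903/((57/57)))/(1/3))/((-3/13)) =-11739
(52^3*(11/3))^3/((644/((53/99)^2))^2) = 1370924659788487278592/50510101257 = 27141593971.73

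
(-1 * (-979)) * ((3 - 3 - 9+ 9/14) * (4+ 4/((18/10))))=-50908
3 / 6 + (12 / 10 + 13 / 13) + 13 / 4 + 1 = 139 / 20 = 6.95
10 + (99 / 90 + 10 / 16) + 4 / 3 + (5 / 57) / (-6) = 89219 / 6840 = 13.04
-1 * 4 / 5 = -4 / 5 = -0.80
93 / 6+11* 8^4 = 90143 / 2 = 45071.50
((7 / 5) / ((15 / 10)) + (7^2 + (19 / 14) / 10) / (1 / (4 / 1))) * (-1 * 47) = -194909 / 21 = -9281.38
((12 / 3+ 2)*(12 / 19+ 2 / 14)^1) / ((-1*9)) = -206 / 399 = -0.52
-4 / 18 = -2 / 9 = -0.22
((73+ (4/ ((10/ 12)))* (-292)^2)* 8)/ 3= 16373608/ 15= 1091573.87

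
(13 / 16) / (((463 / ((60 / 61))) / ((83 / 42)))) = 5395 / 1581608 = 0.00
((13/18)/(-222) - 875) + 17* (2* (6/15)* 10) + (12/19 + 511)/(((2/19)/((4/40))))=-252.95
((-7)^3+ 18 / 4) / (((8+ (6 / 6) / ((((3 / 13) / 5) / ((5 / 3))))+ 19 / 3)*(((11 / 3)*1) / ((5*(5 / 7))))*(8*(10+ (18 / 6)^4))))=-456975 / 50898848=-0.01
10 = 10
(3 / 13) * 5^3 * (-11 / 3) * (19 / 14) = -26125 / 182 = -143.54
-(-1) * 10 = 10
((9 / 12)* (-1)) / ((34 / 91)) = -273 / 136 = -2.01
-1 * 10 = -10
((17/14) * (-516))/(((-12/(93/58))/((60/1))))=1019745/203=5023.37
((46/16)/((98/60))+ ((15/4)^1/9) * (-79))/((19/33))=-50380/931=-54.11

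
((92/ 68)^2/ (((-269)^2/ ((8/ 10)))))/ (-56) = -529/ 1463863030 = -0.00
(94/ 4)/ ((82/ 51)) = 2397/ 164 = 14.62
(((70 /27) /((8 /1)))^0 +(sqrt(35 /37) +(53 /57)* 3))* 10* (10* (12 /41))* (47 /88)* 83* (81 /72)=2633175* sqrt(1295) /66748 +47397150 /8569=6950.87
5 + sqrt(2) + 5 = 11.41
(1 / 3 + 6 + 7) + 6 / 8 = 169 / 12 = 14.08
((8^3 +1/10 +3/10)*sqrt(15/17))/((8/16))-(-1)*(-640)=-640 +5124*sqrt(255)/85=322.63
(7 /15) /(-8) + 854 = 102473 /120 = 853.94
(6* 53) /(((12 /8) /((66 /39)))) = 4664 /13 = 358.77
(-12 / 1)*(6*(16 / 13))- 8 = -96.62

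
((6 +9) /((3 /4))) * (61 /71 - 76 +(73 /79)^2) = -658347520 /443111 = -1485.74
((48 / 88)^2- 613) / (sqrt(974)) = -74137 * sqrt(974) / 117854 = -19.63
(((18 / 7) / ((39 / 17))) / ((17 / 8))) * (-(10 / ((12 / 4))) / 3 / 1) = -160 / 273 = -0.59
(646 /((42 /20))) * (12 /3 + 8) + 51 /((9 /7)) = 78353 /21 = 3731.10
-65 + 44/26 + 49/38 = -30637/494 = -62.02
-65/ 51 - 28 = -1493/ 51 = -29.27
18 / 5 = 3.60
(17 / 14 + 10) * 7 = 157 / 2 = 78.50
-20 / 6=-10 / 3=-3.33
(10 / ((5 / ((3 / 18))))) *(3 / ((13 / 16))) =16 / 13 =1.23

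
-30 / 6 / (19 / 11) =-2.89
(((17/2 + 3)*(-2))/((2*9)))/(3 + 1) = -23/72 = -0.32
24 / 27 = 8 / 9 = 0.89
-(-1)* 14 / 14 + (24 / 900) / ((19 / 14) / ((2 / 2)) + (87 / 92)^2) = 10122821 / 10004325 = 1.01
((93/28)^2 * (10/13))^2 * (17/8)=31792210425/207753728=153.03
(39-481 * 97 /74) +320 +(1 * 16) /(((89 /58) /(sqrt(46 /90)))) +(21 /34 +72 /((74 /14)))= -161817 /629 +928 * sqrt(115) /1335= -249.81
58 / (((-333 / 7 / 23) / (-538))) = 5023844 / 333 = 15086.62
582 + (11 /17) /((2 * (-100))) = 1978789 /3400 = 582.00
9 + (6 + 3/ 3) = 16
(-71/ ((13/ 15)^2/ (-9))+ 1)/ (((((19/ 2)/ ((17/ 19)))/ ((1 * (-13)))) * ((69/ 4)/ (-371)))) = 382254656/ 17043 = 22428.84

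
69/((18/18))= 69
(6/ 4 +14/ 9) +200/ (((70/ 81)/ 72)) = 2099905/ 126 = 16665.91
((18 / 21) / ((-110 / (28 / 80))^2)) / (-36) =-7 / 29040000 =-0.00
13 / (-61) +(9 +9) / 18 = 0.79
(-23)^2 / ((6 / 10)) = 2645 / 3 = 881.67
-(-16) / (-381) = -16 / 381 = -0.04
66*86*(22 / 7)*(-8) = -998976 / 7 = -142710.86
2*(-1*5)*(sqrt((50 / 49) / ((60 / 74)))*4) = -40*sqrt(555) / 21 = -44.87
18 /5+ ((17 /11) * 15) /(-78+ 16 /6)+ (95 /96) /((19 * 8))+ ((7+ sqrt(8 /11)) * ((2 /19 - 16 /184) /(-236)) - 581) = -71095070486459 /123065352960 - 4 * sqrt(22) /283613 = -577.70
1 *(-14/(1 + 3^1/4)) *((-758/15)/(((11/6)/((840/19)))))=2037504/209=9748.82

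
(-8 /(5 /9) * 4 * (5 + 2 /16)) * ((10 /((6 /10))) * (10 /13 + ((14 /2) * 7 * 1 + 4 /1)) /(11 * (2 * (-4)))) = 429885 /143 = 3006.19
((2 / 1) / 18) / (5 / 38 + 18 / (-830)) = 15770 / 15597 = 1.01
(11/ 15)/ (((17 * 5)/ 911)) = 10021/ 1275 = 7.86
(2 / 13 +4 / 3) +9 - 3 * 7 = -410 / 39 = -10.51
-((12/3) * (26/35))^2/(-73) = 10816/89425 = 0.12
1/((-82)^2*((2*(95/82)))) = 1/15580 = 0.00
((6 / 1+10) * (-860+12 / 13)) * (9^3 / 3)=-43421184 / 13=-3340091.08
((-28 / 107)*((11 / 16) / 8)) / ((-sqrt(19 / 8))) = 77*sqrt(38) / 32528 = 0.01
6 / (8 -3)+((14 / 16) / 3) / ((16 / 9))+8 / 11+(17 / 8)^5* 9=706598303 / 1802240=392.07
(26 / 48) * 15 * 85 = 5525 / 8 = 690.62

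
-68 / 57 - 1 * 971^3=-52183420895 / 57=-915498612.19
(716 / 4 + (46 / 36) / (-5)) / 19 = 16087 / 1710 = 9.41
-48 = -48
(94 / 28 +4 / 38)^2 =11.99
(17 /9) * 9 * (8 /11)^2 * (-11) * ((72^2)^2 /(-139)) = 29238755328 /1529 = 19122796.16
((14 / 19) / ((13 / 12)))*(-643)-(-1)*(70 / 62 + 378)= -445753 / 7657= -58.22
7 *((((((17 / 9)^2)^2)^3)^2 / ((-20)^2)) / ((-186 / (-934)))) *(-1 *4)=-1109657706527466316279614958868549 / 741827920614914341729257300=-1495842.47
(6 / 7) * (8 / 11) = 48 / 77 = 0.62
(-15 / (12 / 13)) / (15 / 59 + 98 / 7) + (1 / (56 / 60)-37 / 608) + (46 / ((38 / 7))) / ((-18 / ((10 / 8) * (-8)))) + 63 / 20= 1244762353 / 161068320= 7.73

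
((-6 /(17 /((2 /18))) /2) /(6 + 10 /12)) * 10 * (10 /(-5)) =40 /697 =0.06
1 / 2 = 0.50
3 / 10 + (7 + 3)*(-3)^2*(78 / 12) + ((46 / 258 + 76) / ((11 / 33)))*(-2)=55139 / 430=128.23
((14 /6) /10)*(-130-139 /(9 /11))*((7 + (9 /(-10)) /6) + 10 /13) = -37427033 /70200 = -533.15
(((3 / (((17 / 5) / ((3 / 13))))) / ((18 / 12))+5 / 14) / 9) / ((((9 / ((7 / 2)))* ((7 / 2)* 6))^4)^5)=1525 / 1237764478946949624558038849332231274496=0.00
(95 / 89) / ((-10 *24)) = -19 / 4272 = -0.00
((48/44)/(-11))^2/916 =0.00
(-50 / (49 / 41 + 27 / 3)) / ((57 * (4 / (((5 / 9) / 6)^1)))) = -5125 / 2573208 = -0.00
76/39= 1.95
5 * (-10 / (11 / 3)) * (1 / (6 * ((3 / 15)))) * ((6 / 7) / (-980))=75 / 7546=0.01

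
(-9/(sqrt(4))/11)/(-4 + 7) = -3/22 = -0.14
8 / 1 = 8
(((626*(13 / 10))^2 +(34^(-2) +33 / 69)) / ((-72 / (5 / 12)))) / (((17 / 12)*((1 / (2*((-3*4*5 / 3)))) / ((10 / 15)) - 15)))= 146737159981 / 815626782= 179.91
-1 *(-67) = 67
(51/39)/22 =17/286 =0.06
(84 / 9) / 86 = 14 / 129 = 0.11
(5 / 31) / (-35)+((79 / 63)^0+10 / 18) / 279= 17 / 17577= 0.00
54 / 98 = 27 / 49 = 0.55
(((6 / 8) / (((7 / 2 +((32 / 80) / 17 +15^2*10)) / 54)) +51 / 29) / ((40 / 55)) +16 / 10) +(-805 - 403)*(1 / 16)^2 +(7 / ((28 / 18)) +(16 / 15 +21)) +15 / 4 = 31613251429 / 1066547616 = 29.64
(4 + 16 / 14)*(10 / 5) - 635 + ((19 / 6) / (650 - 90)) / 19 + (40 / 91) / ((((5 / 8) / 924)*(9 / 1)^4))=-19889438683 / 31842720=-624.61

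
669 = 669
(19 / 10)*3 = 57 / 10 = 5.70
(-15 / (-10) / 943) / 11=3 / 20746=0.00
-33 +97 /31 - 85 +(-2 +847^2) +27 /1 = 22236893 /31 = 717319.13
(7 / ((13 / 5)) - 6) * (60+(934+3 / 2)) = -85613 / 26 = -3292.81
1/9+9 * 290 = 23491/9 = 2610.11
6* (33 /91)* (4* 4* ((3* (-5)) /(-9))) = 58.02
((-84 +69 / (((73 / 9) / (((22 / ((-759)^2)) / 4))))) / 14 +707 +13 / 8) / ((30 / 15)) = 726699749 / 2068528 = 351.31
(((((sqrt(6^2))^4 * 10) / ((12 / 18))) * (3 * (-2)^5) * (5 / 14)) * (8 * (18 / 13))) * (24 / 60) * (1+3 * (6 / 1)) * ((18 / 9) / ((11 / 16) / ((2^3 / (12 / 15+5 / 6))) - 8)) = 39214330675200 / 2746471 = 14278079.28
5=5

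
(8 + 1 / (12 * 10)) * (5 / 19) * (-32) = -3844 / 57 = -67.44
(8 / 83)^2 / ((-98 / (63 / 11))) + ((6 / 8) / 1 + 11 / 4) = 3712595 / 1060906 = 3.50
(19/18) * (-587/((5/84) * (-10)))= 78071/75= 1040.95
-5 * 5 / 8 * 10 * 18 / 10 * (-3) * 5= 843.75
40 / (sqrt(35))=8*sqrt(35) / 7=6.76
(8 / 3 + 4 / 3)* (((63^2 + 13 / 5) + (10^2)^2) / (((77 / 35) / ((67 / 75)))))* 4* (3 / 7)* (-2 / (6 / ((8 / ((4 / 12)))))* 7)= -599102208 / 275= -2178553.48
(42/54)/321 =7/2889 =0.00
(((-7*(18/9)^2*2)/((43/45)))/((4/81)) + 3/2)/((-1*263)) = 101931/22618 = 4.51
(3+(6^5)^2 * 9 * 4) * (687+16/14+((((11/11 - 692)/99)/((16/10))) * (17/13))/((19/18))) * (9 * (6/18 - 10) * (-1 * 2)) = 9836402581007118423/38038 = 258594105394792.53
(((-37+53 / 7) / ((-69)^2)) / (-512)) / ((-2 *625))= -103 / 10664640000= -0.00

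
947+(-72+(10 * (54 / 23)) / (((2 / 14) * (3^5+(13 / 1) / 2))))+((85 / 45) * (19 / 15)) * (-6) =444832933 / 516465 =861.30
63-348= -285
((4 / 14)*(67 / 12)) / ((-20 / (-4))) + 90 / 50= 89 / 42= 2.12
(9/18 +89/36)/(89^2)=0.00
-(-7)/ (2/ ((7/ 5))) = 49/ 10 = 4.90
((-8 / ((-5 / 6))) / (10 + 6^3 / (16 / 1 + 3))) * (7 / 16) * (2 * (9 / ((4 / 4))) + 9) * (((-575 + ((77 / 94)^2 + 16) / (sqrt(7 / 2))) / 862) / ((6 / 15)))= -884925 / 99992 + 226702395 * sqrt(14) / 6184705184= -8.71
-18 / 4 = -9 / 2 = -4.50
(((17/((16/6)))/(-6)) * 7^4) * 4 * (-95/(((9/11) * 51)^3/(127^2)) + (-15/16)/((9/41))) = 94212627820045/364056768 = 258785.54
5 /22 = 0.23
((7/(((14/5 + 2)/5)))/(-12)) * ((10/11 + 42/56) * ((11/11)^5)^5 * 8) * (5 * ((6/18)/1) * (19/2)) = -1213625/9504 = -127.70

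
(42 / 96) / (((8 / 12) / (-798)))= -8379 / 16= -523.69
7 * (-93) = -651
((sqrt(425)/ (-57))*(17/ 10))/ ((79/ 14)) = -119*sqrt(17)/ 4503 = -0.11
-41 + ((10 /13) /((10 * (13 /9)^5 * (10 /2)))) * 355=-193706690 /4826809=-40.13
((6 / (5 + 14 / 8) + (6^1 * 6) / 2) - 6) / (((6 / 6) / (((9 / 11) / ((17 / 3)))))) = 348 / 187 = 1.86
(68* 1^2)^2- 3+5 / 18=83183 / 18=4621.28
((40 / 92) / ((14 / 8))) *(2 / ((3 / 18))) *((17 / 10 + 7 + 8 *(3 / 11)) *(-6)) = -49248 / 253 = -194.66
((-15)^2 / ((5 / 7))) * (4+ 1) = 1575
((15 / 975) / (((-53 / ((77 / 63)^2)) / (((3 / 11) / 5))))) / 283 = -0.00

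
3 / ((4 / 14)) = 21 / 2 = 10.50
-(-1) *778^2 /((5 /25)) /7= 3026420 /7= 432345.71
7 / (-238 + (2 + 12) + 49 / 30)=-30 / 953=-0.03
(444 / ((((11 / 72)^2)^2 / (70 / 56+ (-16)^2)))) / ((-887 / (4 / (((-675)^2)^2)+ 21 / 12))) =-18884649647007929344 / 45655899609375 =-413630.00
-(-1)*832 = 832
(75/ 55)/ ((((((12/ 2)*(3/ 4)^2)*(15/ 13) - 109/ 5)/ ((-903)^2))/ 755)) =-4801943601000/ 102421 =-46884365.52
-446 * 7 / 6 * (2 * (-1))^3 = 12488 / 3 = 4162.67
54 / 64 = 27 / 32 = 0.84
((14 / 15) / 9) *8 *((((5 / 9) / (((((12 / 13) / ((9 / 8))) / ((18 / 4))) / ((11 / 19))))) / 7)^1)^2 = 102245 / 1940736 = 0.05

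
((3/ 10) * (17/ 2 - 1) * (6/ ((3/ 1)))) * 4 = 18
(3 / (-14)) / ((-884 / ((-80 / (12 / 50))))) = -0.08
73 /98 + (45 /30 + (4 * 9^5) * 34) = 393502646 /49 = 8030666.24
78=78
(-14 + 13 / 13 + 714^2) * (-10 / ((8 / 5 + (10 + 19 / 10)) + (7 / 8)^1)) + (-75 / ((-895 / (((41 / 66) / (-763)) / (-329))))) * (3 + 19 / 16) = -129009431587846143 / 363784311968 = -354631.65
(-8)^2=64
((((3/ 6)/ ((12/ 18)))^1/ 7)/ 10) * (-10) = -3/ 28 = -0.11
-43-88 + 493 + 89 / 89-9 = 354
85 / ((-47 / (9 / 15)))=-51 / 47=-1.09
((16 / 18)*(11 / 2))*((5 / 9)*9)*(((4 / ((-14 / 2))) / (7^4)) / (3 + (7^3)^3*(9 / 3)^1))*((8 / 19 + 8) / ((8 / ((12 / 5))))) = -1760 / 14497018541397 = -0.00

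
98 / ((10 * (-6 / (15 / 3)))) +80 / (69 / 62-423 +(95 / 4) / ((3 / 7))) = -6858583 / 817962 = -8.38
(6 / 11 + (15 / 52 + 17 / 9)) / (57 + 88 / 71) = 995207 / 21286980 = 0.05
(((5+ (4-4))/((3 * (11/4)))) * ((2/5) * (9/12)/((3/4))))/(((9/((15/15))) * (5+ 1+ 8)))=4/2079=0.00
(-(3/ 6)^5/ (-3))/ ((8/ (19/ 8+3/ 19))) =385/ 116736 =0.00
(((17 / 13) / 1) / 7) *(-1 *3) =-51 / 91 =-0.56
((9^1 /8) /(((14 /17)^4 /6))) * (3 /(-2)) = -6765201 /307328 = -22.01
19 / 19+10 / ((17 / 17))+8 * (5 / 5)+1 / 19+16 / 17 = 6458 / 323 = 19.99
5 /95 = 1 /19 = 0.05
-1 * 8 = -8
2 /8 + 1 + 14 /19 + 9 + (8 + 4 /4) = 1519 /76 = 19.99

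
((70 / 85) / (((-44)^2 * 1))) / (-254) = -7 / 4179824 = -0.00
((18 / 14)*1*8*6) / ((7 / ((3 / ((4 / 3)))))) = 19.84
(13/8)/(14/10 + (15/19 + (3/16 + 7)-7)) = 2470/3613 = 0.68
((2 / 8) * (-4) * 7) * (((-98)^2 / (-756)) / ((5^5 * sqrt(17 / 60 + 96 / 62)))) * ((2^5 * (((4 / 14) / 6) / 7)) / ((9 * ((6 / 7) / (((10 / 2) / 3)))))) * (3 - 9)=-21952 * sqrt(1584255) / 4656943125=-0.01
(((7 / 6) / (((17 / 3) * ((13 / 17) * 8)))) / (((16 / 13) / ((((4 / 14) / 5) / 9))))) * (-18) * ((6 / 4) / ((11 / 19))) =-57 / 7040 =-0.01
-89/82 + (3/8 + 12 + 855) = 284143/328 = 866.29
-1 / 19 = -0.05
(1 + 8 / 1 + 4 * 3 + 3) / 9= 8 / 3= 2.67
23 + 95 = 118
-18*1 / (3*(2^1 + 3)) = -6 / 5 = -1.20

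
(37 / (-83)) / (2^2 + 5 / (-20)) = -148 / 1245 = -0.12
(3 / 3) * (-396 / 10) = -198 / 5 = -39.60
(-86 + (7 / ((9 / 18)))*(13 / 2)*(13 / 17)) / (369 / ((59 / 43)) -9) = -1829 / 28968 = -0.06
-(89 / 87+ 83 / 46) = -11315 / 4002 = -2.83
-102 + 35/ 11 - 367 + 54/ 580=-1485663/ 3190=-465.73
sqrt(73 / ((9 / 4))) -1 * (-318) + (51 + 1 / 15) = 2 * sqrt(73) / 3 + 5536 / 15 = 374.76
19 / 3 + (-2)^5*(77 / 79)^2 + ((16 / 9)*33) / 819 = -367947079 / 15334137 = -24.00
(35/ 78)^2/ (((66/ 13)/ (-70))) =-42875/ 15444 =-2.78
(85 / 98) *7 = 85 / 14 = 6.07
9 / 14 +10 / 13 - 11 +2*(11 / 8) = -2489 / 364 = -6.84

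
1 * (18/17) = 18/17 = 1.06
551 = 551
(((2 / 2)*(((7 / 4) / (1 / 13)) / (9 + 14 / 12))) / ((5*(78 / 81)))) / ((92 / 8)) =567 / 14030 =0.04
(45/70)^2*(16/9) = 36/49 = 0.73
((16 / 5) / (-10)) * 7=-56 / 25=-2.24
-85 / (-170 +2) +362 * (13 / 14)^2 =367663 / 1176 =312.64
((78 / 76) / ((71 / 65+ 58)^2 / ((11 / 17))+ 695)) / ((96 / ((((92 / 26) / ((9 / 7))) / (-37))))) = -7482475 / 57318753342528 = -0.00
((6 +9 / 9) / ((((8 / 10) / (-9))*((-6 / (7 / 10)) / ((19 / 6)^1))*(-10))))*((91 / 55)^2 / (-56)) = 1101373 / 7744000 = 0.14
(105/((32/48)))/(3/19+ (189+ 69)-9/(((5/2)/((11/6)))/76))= -9975/15418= -0.65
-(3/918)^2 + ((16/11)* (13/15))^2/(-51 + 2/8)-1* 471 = -27084078164399/57499526700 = -471.03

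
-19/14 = -1.36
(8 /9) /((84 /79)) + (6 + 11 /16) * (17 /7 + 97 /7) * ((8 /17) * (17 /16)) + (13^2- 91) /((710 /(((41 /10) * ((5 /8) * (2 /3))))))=55.48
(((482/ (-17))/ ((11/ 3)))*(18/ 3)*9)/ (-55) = 7.59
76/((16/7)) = 133/4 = 33.25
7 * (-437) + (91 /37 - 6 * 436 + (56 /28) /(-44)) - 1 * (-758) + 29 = -3976867 /814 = -4885.59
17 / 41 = 0.41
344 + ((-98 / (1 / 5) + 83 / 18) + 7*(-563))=-73483 / 18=-4082.39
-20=-20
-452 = -452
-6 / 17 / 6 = -1 / 17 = -0.06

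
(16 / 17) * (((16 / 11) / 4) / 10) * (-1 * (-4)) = 128 / 935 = 0.14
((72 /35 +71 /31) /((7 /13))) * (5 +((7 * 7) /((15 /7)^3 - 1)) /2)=2889874767 /46056080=62.75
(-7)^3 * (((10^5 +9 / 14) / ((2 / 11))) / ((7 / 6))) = -323402079 / 2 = -161701039.50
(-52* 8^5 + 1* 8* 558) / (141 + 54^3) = -1699472 / 157605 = -10.78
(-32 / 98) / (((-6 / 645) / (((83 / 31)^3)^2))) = 562337442194680 / 43487680369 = 12930.96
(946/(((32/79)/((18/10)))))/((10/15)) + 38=1014989/160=6343.68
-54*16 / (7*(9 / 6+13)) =-1728 / 203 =-8.51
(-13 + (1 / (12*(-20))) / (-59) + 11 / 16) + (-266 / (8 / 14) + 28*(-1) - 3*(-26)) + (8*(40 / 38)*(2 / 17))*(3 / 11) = -1344365942 / 3144405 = -427.54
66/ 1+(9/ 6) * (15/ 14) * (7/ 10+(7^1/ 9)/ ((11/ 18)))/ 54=34879/ 528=66.06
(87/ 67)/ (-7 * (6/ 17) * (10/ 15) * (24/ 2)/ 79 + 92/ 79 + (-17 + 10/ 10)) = -116841/ 1357420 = -0.09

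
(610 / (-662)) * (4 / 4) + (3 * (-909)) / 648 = -5.13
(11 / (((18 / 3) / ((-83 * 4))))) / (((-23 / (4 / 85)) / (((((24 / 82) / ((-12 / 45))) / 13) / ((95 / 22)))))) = -482064 / 19798285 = -0.02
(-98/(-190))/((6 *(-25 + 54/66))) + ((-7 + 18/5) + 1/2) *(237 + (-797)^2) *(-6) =239489430187/21660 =11056760.40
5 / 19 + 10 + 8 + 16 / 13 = 4815 / 247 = 19.49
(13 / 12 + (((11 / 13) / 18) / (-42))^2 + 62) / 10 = 1218638609 / 193179168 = 6.31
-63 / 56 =-9 / 8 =-1.12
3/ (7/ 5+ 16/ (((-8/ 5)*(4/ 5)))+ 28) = 30/ 169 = 0.18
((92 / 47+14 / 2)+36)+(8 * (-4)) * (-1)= 3617 / 47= 76.96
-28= -28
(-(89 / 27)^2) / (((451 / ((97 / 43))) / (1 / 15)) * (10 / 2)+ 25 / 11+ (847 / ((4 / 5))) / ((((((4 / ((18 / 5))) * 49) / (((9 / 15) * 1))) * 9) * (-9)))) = -2366477960 / 3266225424999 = -0.00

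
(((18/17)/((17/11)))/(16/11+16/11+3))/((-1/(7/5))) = -15246/93925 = -0.16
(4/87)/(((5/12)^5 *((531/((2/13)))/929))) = 68493312/69509375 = 0.99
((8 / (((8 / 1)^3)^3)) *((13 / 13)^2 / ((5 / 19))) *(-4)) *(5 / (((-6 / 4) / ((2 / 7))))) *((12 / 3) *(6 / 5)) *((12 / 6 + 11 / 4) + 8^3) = 39273 / 18350080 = 0.00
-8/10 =-4/5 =-0.80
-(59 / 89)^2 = -3481 / 7921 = -0.44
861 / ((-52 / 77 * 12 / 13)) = -22099 / 16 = -1381.19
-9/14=-0.64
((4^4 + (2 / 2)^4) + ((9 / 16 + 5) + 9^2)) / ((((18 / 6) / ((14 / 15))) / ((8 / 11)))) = 38479 / 495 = 77.74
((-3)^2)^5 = 59049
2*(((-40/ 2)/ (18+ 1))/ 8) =-5/ 19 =-0.26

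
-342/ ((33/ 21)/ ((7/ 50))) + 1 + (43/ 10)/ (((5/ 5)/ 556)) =649366/ 275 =2361.33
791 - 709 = 82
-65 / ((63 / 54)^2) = -2340 / 49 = -47.76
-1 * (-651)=651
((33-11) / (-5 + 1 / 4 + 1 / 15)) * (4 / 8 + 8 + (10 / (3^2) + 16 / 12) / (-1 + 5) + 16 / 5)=-48752 / 843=-57.83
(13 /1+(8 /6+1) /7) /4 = 10 /3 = 3.33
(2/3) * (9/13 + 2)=70/39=1.79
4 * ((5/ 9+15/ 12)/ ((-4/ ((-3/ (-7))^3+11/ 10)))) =-52559/ 24696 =-2.13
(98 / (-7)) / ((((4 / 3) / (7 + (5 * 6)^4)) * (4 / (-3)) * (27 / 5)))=28350245 / 24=1181260.21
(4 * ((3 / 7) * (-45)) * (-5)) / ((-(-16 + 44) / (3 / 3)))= -675 / 49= -13.78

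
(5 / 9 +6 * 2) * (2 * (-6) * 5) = -2260 / 3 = -753.33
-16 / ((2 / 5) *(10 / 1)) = -4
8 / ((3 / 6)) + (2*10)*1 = 36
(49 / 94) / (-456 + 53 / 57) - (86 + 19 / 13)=-2772344751 / 31697458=-87.46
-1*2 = -2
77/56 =11/8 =1.38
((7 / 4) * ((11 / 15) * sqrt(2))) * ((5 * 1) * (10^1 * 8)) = 1540 * sqrt(2) / 3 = 725.96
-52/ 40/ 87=-13/ 870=-0.01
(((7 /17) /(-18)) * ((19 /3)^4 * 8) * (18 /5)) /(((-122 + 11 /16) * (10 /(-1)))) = -58383808 /66818925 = -0.87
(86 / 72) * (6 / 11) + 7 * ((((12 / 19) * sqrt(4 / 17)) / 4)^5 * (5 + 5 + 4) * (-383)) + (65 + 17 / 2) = 2447 / 33-291864384 * sqrt(17) / 12165074387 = 74.05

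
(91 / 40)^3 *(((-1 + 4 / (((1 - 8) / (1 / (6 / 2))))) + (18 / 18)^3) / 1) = -107653 / 48000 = -2.24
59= 59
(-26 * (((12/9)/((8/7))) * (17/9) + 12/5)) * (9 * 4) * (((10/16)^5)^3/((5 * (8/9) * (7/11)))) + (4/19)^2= -227106697478273507/177821816536956928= -1.28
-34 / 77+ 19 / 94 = -1733 / 7238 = -0.24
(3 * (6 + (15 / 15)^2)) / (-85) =-21 / 85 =-0.25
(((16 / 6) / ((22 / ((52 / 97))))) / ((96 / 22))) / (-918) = -13 / 801414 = -0.00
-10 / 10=-1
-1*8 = -8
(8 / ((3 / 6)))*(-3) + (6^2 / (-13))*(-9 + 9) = -48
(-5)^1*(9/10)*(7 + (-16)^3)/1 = 36801/2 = 18400.50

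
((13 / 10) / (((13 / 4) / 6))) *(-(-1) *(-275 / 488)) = -165 / 122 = -1.35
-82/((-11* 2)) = 41/11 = 3.73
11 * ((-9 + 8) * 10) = -110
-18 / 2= -9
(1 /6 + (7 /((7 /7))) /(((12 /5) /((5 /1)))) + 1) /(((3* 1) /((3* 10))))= 315 /2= 157.50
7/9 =0.78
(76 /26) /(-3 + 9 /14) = -1.24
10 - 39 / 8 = 41 / 8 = 5.12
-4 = -4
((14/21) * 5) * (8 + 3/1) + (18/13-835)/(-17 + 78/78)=55391/624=88.77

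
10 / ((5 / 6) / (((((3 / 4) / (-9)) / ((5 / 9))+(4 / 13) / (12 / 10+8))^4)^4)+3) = 93077713114335237441079445653740235742174649630 / 6685885772994835563516541683077754202691014522070722652394889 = 0.00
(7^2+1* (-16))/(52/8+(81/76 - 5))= 836/65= 12.86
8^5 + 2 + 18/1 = 32788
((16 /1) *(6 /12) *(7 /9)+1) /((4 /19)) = 1235 /36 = 34.31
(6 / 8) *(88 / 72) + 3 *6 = 227 / 12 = 18.92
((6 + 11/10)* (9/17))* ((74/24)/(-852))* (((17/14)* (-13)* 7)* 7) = 3367/320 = 10.52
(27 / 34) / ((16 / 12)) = 81 / 136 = 0.60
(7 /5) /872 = 7 /4360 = 0.00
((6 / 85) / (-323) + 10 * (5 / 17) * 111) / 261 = 995916 / 796195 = 1.25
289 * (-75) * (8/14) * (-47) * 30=122247000/7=17463857.14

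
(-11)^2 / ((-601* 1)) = -121 / 601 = -0.20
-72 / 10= -36 / 5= -7.20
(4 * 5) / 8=2.50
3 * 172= 516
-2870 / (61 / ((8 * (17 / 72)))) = -48790 / 549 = -88.87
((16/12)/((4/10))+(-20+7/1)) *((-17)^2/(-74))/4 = 8381/888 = 9.44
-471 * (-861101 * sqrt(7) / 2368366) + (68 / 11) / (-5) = -68 / 55 + 405578571 * sqrt(7) / 2368366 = 451.84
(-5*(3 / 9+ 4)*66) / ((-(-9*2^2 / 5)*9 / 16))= -28600 / 81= -353.09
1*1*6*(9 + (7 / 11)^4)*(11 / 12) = 67085 / 1331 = 50.40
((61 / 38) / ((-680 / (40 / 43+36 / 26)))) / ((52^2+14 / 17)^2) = -670939 / 898258042608160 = -0.00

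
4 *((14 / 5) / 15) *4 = 224 / 75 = 2.99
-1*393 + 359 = -34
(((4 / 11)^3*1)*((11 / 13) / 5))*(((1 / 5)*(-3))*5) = -0.02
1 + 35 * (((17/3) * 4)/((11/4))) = 9553/33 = 289.48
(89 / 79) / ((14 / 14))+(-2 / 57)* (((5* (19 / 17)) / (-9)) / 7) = 286747 / 253827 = 1.13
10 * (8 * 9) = 720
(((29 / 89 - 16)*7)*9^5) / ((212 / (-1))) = 576613485 / 18868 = 30560.39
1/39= 0.03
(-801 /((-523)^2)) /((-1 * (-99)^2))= 89 /297873081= 0.00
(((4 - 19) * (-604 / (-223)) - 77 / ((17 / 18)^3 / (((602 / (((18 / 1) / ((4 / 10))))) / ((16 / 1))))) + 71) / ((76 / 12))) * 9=-65.44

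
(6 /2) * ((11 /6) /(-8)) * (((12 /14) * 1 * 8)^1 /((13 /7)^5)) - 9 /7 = -3896268 /2599051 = -1.50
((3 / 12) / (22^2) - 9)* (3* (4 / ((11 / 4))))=-52269 / 1331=-39.27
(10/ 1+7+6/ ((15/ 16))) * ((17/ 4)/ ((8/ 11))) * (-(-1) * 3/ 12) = 21879/ 640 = 34.19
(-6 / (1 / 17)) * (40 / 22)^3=-816000 / 1331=-613.07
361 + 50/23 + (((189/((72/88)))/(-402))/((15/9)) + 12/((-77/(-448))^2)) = 1433967157/1864610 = 769.04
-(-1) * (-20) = -20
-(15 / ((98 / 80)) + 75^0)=-649 / 49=-13.24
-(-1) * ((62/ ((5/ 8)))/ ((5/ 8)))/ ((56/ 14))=992/ 25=39.68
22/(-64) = -11/32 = -0.34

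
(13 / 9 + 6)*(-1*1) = -67 / 9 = -7.44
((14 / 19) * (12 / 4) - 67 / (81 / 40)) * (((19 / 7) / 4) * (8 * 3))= -502.84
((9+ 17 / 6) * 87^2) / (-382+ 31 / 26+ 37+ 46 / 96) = -55889496 / 214237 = -260.88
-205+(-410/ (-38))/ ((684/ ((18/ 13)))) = -1923925/ 9386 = -204.98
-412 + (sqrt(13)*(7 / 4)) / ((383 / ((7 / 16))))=-412 + 49*sqrt(13) / 24512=-411.99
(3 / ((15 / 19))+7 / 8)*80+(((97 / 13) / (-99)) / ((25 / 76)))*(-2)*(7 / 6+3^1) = 1451386 / 3861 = 375.91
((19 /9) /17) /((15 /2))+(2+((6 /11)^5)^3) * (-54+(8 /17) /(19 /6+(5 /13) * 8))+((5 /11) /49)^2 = -1208839559782756662514604579 /11209702544723134523370915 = -107.84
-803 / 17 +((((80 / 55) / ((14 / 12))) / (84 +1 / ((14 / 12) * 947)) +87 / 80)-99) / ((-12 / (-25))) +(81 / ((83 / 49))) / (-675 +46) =-2571194852878423 / 10233009703488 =-251.26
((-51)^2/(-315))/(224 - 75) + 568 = 2961831/5215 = 567.94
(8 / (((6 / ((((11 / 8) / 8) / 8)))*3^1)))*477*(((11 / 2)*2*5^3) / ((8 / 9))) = 7214625 / 1024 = 7045.53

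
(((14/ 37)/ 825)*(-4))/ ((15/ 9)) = -56/ 50875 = -0.00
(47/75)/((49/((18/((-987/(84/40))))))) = -3/6125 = -0.00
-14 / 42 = -0.33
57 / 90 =19 / 30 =0.63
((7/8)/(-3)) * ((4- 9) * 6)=35/4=8.75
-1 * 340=-340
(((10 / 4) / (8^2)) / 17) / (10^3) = 1 / 435200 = 0.00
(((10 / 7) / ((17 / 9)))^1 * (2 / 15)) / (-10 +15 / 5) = -12 / 833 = -0.01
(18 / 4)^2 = 81 / 4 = 20.25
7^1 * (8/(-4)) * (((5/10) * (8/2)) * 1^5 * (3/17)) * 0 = 0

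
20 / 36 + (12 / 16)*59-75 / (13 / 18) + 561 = 234917 / 468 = 501.96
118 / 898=59 / 449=0.13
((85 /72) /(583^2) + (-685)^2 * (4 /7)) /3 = 45931511815795 /513912168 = 89376.19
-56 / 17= -3.29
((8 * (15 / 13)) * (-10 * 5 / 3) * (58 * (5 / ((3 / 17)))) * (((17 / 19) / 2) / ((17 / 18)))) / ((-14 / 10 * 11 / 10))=1479000000 / 19019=77764.34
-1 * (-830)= 830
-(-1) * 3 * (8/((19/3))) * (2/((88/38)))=36/11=3.27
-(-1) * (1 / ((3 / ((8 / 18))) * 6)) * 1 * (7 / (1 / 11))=154 / 81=1.90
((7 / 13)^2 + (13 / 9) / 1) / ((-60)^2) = 1319 / 2737800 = 0.00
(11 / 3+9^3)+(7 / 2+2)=4429 / 6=738.17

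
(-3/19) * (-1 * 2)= 6/19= 0.32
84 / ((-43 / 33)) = -2772 / 43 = -64.47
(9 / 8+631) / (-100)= -5057 / 800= -6.32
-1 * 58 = -58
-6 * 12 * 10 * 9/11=-6480/11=-589.09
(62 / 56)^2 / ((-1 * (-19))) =961 / 14896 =0.06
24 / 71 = 0.34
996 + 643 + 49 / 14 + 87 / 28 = 46077 / 28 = 1645.61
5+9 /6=13 /2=6.50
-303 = -303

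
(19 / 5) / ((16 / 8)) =19 / 10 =1.90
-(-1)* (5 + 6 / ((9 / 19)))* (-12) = -212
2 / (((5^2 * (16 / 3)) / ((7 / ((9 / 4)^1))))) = 0.05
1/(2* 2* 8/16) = 0.50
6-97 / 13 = -19 / 13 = -1.46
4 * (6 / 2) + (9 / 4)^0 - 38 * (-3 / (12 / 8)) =89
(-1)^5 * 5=-5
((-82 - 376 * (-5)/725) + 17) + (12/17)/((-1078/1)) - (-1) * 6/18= -247421936/3985905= -62.07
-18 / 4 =-9 / 2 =-4.50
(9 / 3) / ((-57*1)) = -1 / 19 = -0.05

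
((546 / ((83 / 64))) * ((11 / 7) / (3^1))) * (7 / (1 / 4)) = 512512 / 83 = 6174.84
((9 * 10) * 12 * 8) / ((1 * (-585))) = -192 / 13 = -14.77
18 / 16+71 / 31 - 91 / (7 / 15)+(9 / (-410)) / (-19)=-185062019 / 965960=-191.58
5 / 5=1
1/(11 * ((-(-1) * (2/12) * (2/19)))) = 57/11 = 5.18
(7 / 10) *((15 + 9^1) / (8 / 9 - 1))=-151.20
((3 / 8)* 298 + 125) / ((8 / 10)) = 4735 / 16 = 295.94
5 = 5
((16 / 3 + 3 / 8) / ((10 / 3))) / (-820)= -137 / 65600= -0.00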